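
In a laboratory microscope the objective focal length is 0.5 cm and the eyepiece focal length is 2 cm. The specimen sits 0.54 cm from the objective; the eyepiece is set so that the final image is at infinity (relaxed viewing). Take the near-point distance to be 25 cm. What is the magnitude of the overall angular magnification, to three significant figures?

Objective: 1/d_i = 1/f_obj - 1/d_o = 1/0.5 - 1/0.54 = 0.14815 cm^-1, so d_i = 6.750 cm.
m_obj = -d_i/d_o = -6.750/0.54 = -12.500.
Eyepiece angular magnification (image at infinity): M_eye = D/f_e = 25/2 = 12.500.
Overall M = m_obj x M_eye = (-12.500)(12.500) = -156.25.
|M| = 156.25.

156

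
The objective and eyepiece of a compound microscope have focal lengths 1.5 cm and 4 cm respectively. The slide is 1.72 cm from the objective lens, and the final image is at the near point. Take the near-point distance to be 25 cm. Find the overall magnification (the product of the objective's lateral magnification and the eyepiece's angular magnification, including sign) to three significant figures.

-49.4

Objective: 1/d_i = 1/f_obj - 1/d_o = 1/1.5 - 1/1.72 = 0.08527 cm^-1, so d_i = 11.727 cm.
m_obj = -d_i/d_o = -11.727/1.72 = -6.818.
Eyepiece angular magnification (image at near point): M_eye = 1 + D/f_e = 1 + 25/4 = 7.250.
Overall M = m_obj x M_eye = (-6.818)(7.250) = -49.43.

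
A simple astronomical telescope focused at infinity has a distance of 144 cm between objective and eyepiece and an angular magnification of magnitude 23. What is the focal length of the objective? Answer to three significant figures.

In normal adjustment the tube length equals f_obj + f_eye and |M| = f_obj/f_eye.
So f_obj = 23 f_eye and 23 f_eye + f_eye = 144 cm, giving f_eye = 144/24 = 6.000 cm and f_obj = 138.000 cm.

138 cm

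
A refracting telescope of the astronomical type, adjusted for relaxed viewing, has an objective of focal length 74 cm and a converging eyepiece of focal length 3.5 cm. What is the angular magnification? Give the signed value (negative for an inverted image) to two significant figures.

-21

M = -f_obj/f_eye = -74/(3.5) = -21.143.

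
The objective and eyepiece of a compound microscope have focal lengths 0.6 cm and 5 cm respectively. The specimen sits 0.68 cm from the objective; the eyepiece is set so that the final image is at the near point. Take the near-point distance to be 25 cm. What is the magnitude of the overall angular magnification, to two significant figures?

Objective: 1/d_i = 1/f_obj - 1/d_o = 1/0.6 - 1/0.68 = 0.19608 cm^-1, so d_i = 5.100 cm.
m_obj = -d_i/d_o = -5.100/0.68 = -7.500.
Eyepiece angular magnification (image at near point): M_eye = 1 + D/f_e = 1 + 25/5 = 6.000.
Overall M = m_obj x M_eye = (-7.500)(6.000) = -45.00.
|M| = 45.00.

45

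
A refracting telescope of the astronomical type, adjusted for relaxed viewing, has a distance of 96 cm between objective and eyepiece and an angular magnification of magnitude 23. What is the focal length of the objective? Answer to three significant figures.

92.0 cm

In normal adjustment the tube length equals f_obj + f_eye and |M| = f_obj/f_eye.
So f_obj = 23 f_eye and 23 f_eye + f_eye = 96 cm, giving f_eye = 96/24 = 4.000 cm and f_obj = 92.000 cm.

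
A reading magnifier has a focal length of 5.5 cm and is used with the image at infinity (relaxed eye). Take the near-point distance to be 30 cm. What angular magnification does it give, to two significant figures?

5.5

M = D/f = 30/5.5 = 5.455.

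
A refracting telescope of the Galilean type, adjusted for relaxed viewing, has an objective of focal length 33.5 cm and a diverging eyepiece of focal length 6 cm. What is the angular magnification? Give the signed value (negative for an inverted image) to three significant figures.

5.58

M = -f_obj/f_eye = -33.5/(-6) = 5.583.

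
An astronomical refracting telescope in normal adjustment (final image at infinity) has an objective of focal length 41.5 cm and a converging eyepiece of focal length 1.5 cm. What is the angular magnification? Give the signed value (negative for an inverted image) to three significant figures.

M = -f_obj/f_eye = -41.5/(1.5) = -27.667.

-27.7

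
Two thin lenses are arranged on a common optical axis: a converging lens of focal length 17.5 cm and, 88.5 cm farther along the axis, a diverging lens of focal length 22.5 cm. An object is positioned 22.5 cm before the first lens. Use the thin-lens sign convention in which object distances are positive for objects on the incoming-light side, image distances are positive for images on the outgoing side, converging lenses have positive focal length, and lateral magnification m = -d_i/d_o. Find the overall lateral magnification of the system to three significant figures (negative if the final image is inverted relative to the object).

Applying the thin-lens equation to the first lens, 1/17.5 = 1/22.5 + 1/d_i1, which gives d_i1 = 78.750 cm.
Its lateral magnification is m_1 = -d_i1/d_o1 = -(78.750)/22.5 = -3.5000.
The intermediate image is 78.750 cm to the right of lens 1, so d_o2 = L - d_i1 = 88.5 - 78.750 = 9.750 cm.
Applying the thin-lens equation again with f_2 = -22.5 cm and d_o2 = 9.750 cm gives d_i2 = -6.802 cm.
m_2 = -(-6.802)/(9.750) = 0.6977.
Total m = m_1 x m_2 = (-3.5000)(0.6977) = -2.4419.

-2.44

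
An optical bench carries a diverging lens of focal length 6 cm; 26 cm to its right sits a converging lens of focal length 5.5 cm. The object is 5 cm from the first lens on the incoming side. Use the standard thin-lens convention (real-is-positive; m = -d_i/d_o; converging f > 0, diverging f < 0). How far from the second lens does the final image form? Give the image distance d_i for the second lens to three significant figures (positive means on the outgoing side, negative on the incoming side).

Lens 1: 1/d_i1 = 1/f_1 - 1/d_o1 = 1/(-6) - 1/5 = -0.36667 cm^-1, so d_i1 = -2.727 cm.
With d_i1 < 0 the first image is virtual and lies on the object side; the object distance for lens 2 is d_o2 = 26 - (-2.727) = 28.727 cm.
Lens 2: 1/d_i2 = 1/f_2 - 1/d_o2 = 1/5.5 - 1/(28.727) = 0.14701 cm^-1, so d_i2 = 6.802 cm.

6.80 cm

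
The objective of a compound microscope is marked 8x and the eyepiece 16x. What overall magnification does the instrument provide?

The overall magnification of a compound microscope is the product of the objective and eyepiece magnifications:
M = M_obj x M_eye = 8 x 16 = 128.

128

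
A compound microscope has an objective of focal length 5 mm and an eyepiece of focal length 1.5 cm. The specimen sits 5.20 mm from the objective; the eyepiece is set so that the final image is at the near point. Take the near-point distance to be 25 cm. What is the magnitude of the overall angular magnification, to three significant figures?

Convert to cm: f_obj = 5 mm = 0.5 cm; d_o = 5.20 mm = 0.52 cm.
Objective: 1/d_i = 1/f_obj - 1/d_o = 1/0.5 - 1/0.52 = 0.07692 cm^-1, so d_i = 13.000 cm.
m_obj = -d_i/d_o = -13.000/0.52 = -25.000.
Eyepiece angular magnification (image at near point): M_eye = 1 + D/f_e = 1 + 25/1.5 = 17.667.
Overall M = m_obj x M_eye = (-25.000)(17.667) = -441.67.
|M| = 441.67.

442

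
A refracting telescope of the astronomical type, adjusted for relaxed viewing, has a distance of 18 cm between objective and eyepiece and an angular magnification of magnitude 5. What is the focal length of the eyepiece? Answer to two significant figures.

In normal adjustment the tube length equals f_obj + f_eye and |M| = f_obj/f_eye.
So f_obj = 5 f_eye and 5 f_eye + f_eye = 18 cm, giving f_eye = 18/6 = 3.000 cm and f_obj = 15.000 cm.

3.0 cm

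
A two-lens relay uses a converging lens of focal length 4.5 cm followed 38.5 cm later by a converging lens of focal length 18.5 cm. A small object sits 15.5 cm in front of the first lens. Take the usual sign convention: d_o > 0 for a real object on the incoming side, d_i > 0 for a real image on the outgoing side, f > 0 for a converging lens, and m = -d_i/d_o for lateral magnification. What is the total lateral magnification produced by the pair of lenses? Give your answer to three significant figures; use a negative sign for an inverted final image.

First lens: d_i1 = 1/(1/4.5 - 1/15.5) = 6.341 cm.
m_1 = -(6.341)/15.5 = -0.4091.
The intermediate image is 6.341 cm to the right of lens 1, so d_o2 = L - d_i1 = 38.5 - 6.341 = 32.159 cm.
Second lens: d_i2 = 1/(1/18.5 - 1/(32.159)) = 43.557 cm.
m_2 = -(43.557)/(32.159) = -1.3544.
Overall magnification: m = m_1 m_2 = 0.5541.

0.554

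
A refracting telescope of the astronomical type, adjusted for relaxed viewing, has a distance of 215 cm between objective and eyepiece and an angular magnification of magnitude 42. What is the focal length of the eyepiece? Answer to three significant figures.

5.00 cm

In normal adjustment the tube length equals f_obj + f_eye and |M| = f_obj/f_eye.
So f_obj = 42 f_eye and 42 f_eye + f_eye = 215 cm, giving f_eye = 215/43 = 5.000 cm and f_obj = 210.000 cm.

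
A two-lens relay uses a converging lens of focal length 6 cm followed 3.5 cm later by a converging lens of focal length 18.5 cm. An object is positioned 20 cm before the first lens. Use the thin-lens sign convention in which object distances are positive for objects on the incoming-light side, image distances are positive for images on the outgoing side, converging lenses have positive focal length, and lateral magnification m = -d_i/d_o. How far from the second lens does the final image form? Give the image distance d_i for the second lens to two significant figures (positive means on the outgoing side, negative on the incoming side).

4.0 cm

Applying the thin-lens equation to the first lens, 1/6 = 1/20 + 1/d_i1, which gives d_i1 = 8.571 cm.
Since 8.571 cm > 3.5 cm, the first image lies past the second lens and serves as a virtual object: d_o2 = L - d_i1 = -5.071 cm.
Applying the thin-lens equation again with f_2 = 18.5 cm and d_o2 = -5.071 cm gives d_i2 = 3.980 cm.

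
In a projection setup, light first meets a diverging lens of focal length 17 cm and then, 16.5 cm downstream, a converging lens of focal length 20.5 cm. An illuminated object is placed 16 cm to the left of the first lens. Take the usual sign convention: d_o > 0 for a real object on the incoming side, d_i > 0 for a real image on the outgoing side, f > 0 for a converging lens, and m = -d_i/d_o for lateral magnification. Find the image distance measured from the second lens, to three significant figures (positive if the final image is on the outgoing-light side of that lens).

120 cm

Lens 1: 1/d_i1 = 1/f_1 - 1/d_o1 = 1/(-17) - 1/16 = -0.12132 cm^-1, so d_i1 = -8.242 cm.
The intermediate image is virtual, 8.242 cm to the left of lens 1, so d_o2 = L - d_i1 = 16.5 - (-8.242) = 24.742 cm.
Lens 2: 1/d_i2 = 1/f_2 - 1/d_o2 = 1/20.5 - 1/(24.742) = 0.00836 cm^-1, so d_i2 = 119.559 cm.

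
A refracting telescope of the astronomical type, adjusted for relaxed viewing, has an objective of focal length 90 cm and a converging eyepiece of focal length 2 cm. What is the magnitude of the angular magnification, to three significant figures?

|M| = f_obj/|f_eye| = 90/2 = 45.000.

45.0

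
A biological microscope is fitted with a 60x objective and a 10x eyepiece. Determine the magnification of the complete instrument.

The overall magnification of a compound microscope is the product of the objective and eyepiece magnifications:
M = M_obj x M_eye = 60 x 10 = 600.

600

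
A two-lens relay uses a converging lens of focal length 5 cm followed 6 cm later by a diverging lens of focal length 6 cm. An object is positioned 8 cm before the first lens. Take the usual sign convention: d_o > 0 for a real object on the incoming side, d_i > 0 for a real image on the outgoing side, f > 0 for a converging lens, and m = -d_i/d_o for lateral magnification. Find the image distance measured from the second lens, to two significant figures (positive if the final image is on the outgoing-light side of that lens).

-33 cm

First lens: d_i1 = 1/(1/5 - 1/8) = 13.333 cm.
This image would form 13.333 cm past lens 1, i.e. 7.333 cm beyond lens 2, so it is a virtual object for lens 2: d_o2 = 6 - 13.333 = -7.333 cm.
Second lens: d_i2 = 1/(1/(-6) - 1/(-7.333)) = -33.000 cm.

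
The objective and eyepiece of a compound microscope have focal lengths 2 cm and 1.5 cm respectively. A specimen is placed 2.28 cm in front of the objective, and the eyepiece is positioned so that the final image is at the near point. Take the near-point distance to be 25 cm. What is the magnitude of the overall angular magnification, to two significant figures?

Objective: 1/d_i = 1/f_obj - 1/d_o = 1/2 - 1/2.28 = 0.06140 cm^-1, so d_i = 16.286 cm.
m_obj = -d_i/d_o = -16.286/2.28 = -7.143.
Eyepiece angular magnification (image at near point): M_eye = 1 + D/f_e = 1 + 25/1.5 = 17.667.
Overall M = m_obj x M_eye = (-7.143)(17.667) = -126.19.
|M| = 126.19.

130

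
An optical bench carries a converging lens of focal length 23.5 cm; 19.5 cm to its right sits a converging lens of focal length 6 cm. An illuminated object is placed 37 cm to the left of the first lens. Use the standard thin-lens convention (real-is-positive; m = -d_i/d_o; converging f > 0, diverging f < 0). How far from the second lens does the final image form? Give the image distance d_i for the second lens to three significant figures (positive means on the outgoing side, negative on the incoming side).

5.29 cm

Lens 1: 1/d_i1 = 1/f_1 - 1/d_o1 = 1/23.5 - 1/37 = 0.01553 cm^-1, so d_i1 = 64.407 cm.
This image would form 64.407 cm past lens 1, i.e. 44.907 cm beyond lens 2, so it is a virtual object for lens 2: d_o2 = 19.5 - 64.407 = -44.907 cm.
Lens 2: 1/d_i2 = 1/f_2 - 1/d_o2 = 1/6 - 1/(-44.907) = 0.18893 cm^-1, so d_i2 = 5.293 cm.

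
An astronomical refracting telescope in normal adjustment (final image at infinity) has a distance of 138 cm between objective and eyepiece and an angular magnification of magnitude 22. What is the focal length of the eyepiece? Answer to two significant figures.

6.0 cm

In normal adjustment the tube length equals f_obj + f_eye and |M| = f_obj/f_eye.
So f_obj = 22 f_eye and 22 f_eye + f_eye = 138 cm, giving f_eye = 138/23 = 6.000 cm and f_obj = 132.000 cm.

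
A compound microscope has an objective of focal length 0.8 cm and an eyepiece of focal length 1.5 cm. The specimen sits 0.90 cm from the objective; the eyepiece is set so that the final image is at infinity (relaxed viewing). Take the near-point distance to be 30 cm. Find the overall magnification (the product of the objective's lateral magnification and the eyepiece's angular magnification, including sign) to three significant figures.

Objective: 1/d_i = 1/f_obj - 1/d_o = 1/0.8 - 1/0.90 = 0.13889 cm^-1, so d_i = 7.200 cm.
m_obj = -d_i/d_o = -7.200/0.90 = -8.000.
Eyepiece angular magnification (image at infinity): M_eye = D/f_e = 30/1.5 = 20.000.
Overall M = m_obj x M_eye = (-8.000)(20.000) = -160.00.

-160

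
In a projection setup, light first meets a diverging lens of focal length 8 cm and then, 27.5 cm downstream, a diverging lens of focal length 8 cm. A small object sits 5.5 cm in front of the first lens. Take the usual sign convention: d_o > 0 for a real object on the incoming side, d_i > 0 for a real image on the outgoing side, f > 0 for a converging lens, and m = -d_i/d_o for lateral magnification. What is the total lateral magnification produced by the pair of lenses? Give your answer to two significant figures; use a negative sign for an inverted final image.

Applying the thin-lens equation to the first lens, 1/(-8) = 1/5.5 + 1/d_i1, which gives d_i1 = -3.259 cm.
Its lateral magnification is m_1 = -d_i1/d_o1 = -(-3.259)/5.5 = 0.5926.
The intermediate image is virtual, 3.259 cm to the left of lens 1, so d_o2 = L - d_i1 = 27.5 - (-3.259) = 30.759 cm.
Applying the thin-lens equation again with f_2 = -8 cm and d_o2 = 30.759 cm gives d_i2 = -6.349 cm.
m_2 = -(-6.349)/(30.759) = 0.2064.
Overall magnification: m = m_1 m_2 = 0.1223.

0.12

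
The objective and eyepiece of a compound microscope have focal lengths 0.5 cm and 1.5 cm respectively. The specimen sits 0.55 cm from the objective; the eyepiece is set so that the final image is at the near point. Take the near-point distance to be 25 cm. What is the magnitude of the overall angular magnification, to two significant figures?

180

Objective: 1/d_i = 1/f_obj - 1/d_o = 1/0.5 - 1/0.55 = 0.18182 cm^-1, so d_i = 5.500 cm.
m_obj = -d_i/d_o = -5.500/0.55 = -10.000.
Eyepiece angular magnification (image at near point): M_eye = 1 + D/f_e = 1 + 25/1.5 = 17.667.
Overall M = m_obj x M_eye = (-10.000)(17.667) = -176.67.
|M| = 176.67.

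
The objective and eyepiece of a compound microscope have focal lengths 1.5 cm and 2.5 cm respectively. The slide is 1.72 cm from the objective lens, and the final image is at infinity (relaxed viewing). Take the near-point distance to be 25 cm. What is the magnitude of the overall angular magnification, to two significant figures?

Objective: 1/d_i = 1/f_obj - 1/d_o = 1/1.5 - 1/1.72 = 0.08527 cm^-1, so d_i = 11.727 cm.
m_obj = -d_i/d_o = -11.727/1.72 = -6.818.
Eyepiece angular magnification (image at infinity): M_eye = D/f_e = 25/2.5 = 10.000.
Overall M = m_obj x M_eye = (-6.818)(10.000) = -68.18.
|M| = 68.18.

68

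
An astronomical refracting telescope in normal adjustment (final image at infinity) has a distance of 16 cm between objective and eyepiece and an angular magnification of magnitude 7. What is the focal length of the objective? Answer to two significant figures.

14 cm

In normal adjustment the tube length equals f_obj + f_eye and |M| = f_obj/f_eye.
So f_obj = 7 f_eye and 7 f_eye + f_eye = 16 cm, giving f_eye = 16/8 = 2.000 cm and f_obj = 14.000 cm.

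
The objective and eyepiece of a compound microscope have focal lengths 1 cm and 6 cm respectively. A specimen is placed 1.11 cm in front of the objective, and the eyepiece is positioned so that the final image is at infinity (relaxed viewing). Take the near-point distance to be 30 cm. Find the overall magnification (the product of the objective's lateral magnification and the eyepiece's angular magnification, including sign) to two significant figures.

Objective: 1/d_i = 1/f_obj - 1/d_o = 1/1 - 1/1.11 = 0.09910 cm^-1, so d_i = 10.091 cm.
m_obj = -d_i/d_o = -10.091/1.11 = -9.091.
Eyepiece angular magnification (image at infinity): M_eye = D/f_e = 30/6 = 5.000.
Overall M = m_obj x M_eye = (-9.091)(5.000) = -45.45.

-45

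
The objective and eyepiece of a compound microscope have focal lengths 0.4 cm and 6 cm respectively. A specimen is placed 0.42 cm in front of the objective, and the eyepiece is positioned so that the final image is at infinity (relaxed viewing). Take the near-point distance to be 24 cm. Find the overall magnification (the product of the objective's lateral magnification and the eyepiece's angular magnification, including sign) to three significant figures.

-80.0

Objective: 1/d_i = 1/f_obj - 1/d_o = 1/0.4 - 1/0.42 = 0.11905 cm^-1, so d_i = 8.400 cm.
m_obj = -d_i/d_o = -8.400/0.42 = -20.000.
Eyepiece angular magnification (image at infinity): M_eye = D/f_e = 24/6 = 4.000.
Overall M = m_obj x M_eye = (-20.000)(4.000) = -80.00.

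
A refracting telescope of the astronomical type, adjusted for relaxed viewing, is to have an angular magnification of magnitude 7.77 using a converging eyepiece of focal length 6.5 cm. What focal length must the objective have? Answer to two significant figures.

|M| = f_obj/|f_eye|, so f_obj = |M| x |f_eye| = 7.77 x 6.5 = 50.505 cm.

51 cm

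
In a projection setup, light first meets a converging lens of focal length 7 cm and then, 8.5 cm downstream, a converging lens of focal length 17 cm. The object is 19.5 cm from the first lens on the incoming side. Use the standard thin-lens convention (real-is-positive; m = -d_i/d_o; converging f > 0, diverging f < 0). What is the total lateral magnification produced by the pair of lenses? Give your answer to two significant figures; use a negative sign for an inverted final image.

Applying the thin-lens equation to the first lens, 1/7 = 1/19.5 + 1/d_i1, which gives d_i1 = 10.920 cm.
Its lateral magnification is m_1 = -d_i1/d_o1 = -(10.920)/19.5 = -0.5600.
Since 10.920 cm > 8.5 cm, the first image lies past the second lens and serves as a virtual object: d_o2 = L - d_i1 = -2.420 cm.
Applying the thin-lens equation again with f_2 = 17 cm and d_o2 = -2.420 cm gives d_i2 = 2.118 cm.
m_2 = -(2.118)/(-2.420) = 0.8754.
Total m = m_1 x m_2 = (-0.5600)(0.8754) = -0.4902.

-0.49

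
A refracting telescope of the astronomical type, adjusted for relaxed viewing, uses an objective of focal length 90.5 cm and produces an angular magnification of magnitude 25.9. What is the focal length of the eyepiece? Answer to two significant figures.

3.5 cm

|M| = f_obj/f_eye, so f_eye = f_obj/|M| = 90.5/25.9 = 3.494 cm.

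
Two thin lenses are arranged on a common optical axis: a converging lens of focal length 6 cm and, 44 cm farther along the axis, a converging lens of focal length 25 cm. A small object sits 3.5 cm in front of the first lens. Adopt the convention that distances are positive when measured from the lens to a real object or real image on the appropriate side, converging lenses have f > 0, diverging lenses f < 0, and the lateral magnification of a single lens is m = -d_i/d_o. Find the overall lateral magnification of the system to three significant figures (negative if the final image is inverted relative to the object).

Applying the thin-lens equation to the first lens, 1/6 = 1/3.5 + 1/d_i1, which gives d_i1 = -8.400 cm.
Its lateral magnification is m_1 = -d_i1/d_o1 = -(-8.400)/3.5 = 2.4000.
The intermediate image is virtual, 8.400 cm to the left of lens 1, so d_o2 = L - d_i1 = 44 - (-8.400) = 52.400 cm.
Applying the thin-lens equation again with f_2 = 25 cm and d_o2 = 52.400 cm gives d_i2 = 47.810 cm.
m_2 = -(47.810)/(52.400) = -0.9124.
Overall magnification: m = m_1 m_2 = -2.1898.

-2.19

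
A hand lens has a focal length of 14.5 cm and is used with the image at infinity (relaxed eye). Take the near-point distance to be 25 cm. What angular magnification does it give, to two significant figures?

1.7

M = D/f = 25/14.5 = 1.724.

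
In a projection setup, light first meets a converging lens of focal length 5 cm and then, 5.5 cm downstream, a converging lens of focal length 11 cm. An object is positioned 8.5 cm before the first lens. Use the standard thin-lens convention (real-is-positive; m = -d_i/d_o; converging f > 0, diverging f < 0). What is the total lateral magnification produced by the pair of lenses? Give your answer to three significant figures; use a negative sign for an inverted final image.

-0.891

Applying the thin-lens equation to the first lens, 1/5 = 1/8.5 + 1/d_i1, which gives d_i1 = 12.143 cm.
Its lateral magnification is m_1 = -d_i1/d_o1 = -(12.143)/8.5 = -1.4286.
Since 12.143 cm > 5.5 cm, the first image lies past the second lens and serves as a virtual object: d_o2 = L - d_i1 = -6.643 cm.
Applying the thin-lens equation again with f_2 = 11 cm and d_o2 = -6.643 cm gives d_i2 = 4.142 cm.
m_2 = -(4.142)/(-6.643) = 0.6235.
Total m = m_1 x m_2 = (-1.4286)(0.6235) = -0.8907.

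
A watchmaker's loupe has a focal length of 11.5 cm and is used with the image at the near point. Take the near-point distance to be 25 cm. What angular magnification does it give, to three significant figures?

M = 1 + D/f = 1 + 25/11.5 = 3.174.

3.17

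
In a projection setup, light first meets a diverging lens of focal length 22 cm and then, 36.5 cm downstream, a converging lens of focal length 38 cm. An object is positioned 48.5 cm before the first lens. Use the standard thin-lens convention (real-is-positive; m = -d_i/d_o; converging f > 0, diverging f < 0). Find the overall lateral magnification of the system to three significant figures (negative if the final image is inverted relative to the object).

Applying the thin-lens equation to the first lens, 1/(-22) = 1/48.5 + 1/d_i1, which gives d_i1 = -15.135 cm.
Its lateral magnification is m_1 = -d_i1/d_o1 = -(-15.135)/48.5 = 0.3121.
With d_i1 < 0 the first image is virtual and lies on the object side; the object distance for lens 2 is d_o2 = 36.5 - (-15.135) = 51.635 cm.
Applying the thin-lens equation again with f_2 = 38 cm and d_o2 = 51.635 cm gives d_i2 = 143.906 cm.
m_2 = -(143.906)/(51.635) = -2.7870.
The system's lateral magnification is m_1 m_2 = (0.3121)(-2.7870) = -0.8697.

-0.870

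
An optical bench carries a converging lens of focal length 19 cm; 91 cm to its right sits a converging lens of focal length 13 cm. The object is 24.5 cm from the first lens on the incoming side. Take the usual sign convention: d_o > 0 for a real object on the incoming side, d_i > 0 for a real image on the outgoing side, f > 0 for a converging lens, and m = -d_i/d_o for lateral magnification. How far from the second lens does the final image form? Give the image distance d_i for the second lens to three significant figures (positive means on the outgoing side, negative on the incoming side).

Applying the thin-lens equation to the first lens, 1/19 = 1/24.5 + 1/d_i1, which gives d_i1 = 84.636 cm.
Object distance for lens 2: d_o2 = 91 - 84.636 = 6.364 cm.
Applying the thin-lens equation again with f_2 = 13 cm and d_o2 = 6.364 cm gives d_i2 = -12.466 cm.

-12.5 cm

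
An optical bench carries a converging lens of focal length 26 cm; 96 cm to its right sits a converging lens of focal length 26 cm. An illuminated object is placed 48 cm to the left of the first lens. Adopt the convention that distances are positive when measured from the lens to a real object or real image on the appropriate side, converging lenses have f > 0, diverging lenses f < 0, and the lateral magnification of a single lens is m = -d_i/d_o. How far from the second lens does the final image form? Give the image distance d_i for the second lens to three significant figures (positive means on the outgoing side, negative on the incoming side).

76.9 cm

Applying the thin-lens equation to the first lens, 1/26 = 1/48 + 1/d_i1, which gives d_i1 = 56.727 cm.
Object distance for lens 2: d_o2 = 96 - 56.727 = 39.273 cm.
Applying the thin-lens equation again with f_2 = 26 cm and d_o2 = 39.273 cm gives d_i2 = 76.932 cm.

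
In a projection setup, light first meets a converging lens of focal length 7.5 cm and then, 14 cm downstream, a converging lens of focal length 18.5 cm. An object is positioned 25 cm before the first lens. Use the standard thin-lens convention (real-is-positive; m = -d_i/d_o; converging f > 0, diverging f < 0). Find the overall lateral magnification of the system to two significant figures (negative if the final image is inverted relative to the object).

Applying the thin-lens equation to the first lens, 1/7.5 = 1/25 + 1/d_i1, which gives d_i1 = 10.714 cm.
Its lateral magnification is m_1 = -d_i1/d_o1 = -(10.714)/25 = -0.4286.
The intermediate image is 10.714 cm to the right of lens 1, so d_o2 = L - d_i1 = 14 - 10.714 = 3.286 cm.
Applying the thin-lens equation again with f_2 = 18.5 cm and d_o2 = 3.286 cm gives d_i2 = -3.995 cm.
m_2 = -(-3.995)/(3.286) = 1.2160.
Overall magnification: m = m_1 m_2 = -0.5211.

-0.52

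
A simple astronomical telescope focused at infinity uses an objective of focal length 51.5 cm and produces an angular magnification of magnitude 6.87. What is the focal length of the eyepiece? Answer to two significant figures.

|M| = f_obj/f_eye, so f_eye = f_obj/|M| = 51.5/6.87 = 7.496 cm.

7.5 cm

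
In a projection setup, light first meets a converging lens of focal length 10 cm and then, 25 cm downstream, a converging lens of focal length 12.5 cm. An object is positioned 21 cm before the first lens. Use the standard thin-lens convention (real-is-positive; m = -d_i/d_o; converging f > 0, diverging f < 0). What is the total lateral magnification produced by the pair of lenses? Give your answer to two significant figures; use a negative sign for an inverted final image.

-1.7

First lens: d_i1 = 1/(1/10 - 1/21) = 19.091 cm.
m_1 = -(19.091)/21 = -0.9091.
Object distance for lens 2: d_o2 = 25 - 19.091 = 5.909 cm.
Second lens: d_i2 = 1/(1/12.5 - 1/(5.909)) = -11.207 cm.
m_2 = -(-11.207)/(5.909) = 1.8966.
The system's lateral magnification is m_1 m_2 = (-0.9091)(1.8966) = -1.7241.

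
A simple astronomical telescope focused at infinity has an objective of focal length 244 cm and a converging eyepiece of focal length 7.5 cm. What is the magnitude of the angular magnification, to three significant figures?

32.5

|M| = f_obj/|f_eye| = 244/7.5 = 32.533.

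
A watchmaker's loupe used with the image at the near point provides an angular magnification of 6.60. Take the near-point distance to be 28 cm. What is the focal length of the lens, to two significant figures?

5.0 cm

For the image at the near point, M = 1 + D/f.
f = D/(M - 1) = 28/(6.6 - 1) = 5.000 cm.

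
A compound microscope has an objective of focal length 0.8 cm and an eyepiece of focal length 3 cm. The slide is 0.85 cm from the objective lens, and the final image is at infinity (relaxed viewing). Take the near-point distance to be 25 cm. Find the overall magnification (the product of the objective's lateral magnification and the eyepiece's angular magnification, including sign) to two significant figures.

-130

Objective: 1/d_i = 1/f_obj - 1/d_o = 1/0.8 - 1/0.85 = 0.07353 cm^-1, so d_i = 13.600 cm.
m_obj = -d_i/d_o = -13.600/0.85 = -16.000.
Eyepiece angular magnification (image at infinity): M_eye = D/f_e = 25/3 = 8.333.
Overall M = m_obj x M_eye = (-16.000)(8.333) = -133.33.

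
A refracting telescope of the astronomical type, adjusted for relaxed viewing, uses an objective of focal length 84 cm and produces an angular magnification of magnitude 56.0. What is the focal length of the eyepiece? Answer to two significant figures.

|M| = f_obj/f_eye, so f_eye = f_obj/|M| = 84/56.0 = 1.500 cm.

1.5 cm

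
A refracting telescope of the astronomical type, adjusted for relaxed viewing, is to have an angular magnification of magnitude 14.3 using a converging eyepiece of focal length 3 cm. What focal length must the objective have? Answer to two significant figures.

43 cm

|M| = f_obj/|f_eye|, so f_obj = |M| x |f_eye| = 14.3 x 3 = 42.900 cm.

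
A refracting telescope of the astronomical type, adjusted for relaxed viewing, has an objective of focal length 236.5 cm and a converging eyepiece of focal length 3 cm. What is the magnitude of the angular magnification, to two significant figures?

|M| = f_obj/|f_eye| = 236.5/3 = 78.833.

79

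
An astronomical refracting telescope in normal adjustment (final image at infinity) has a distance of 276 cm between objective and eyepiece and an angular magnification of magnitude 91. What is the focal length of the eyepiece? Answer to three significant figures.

3.00 cm

In normal adjustment the tube length equals f_obj + f_eye and |M| = f_obj/f_eye.
So f_obj = 91 f_eye and 91 f_eye + f_eye = 276 cm, giving f_eye = 276/92 = 3.000 cm and f_obj = 273.000 cm.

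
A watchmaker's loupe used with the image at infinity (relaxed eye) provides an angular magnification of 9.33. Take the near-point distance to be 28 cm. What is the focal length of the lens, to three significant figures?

For the image at infinity, M = D/f.
f = D/M = 28/9.33 = 3.001 cm.

3.00 cm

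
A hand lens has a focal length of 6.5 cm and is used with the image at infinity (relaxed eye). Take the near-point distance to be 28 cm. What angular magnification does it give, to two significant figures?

M = D/f = 28/6.5 = 4.308.

4.3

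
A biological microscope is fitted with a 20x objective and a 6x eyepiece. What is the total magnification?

120

The overall magnification of a compound microscope is the product of the objective and eyepiece magnifications:
M = M_obj x M_eye = 20 x 6 = 120.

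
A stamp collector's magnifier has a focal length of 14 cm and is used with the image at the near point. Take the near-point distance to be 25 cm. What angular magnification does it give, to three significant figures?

2.79

M = 1 + D/f = 1 + 25/14 = 2.786.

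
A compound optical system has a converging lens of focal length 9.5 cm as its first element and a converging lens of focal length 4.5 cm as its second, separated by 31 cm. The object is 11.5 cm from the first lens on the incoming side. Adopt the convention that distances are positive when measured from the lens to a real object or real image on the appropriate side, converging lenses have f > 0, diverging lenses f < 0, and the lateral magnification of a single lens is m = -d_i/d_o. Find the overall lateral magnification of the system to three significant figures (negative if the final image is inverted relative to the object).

First lens: d_i1 = 1/(1/9.5 - 1/11.5) = 54.625 cm.
m_1 = -(54.625)/11.5 = -4.7500.
This image would form 54.625 cm past lens 1, i.e. 23.625 cm beyond lens 2, so it is a virtual object for lens 2: d_o2 = 31 - 54.625 = -23.625 cm.
Second lens: d_i2 = 1/(1/4.5 - 1/(-23.625)) = 3.780 cm.
m_2 = -(3.780)/(-23.625) = 0.1600.
The system's lateral magnification is m_1 m_2 = (-4.7500)(0.1600) = -0.7600.

-0.760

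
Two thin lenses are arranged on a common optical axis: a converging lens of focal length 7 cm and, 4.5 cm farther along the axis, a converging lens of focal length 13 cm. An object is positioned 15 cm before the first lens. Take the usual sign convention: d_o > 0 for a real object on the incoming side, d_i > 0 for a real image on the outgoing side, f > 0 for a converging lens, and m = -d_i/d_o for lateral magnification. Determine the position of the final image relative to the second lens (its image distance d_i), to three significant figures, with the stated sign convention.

5.18 cm

Applying the thin-lens equation to the first lens, 1/7 = 1/15 + 1/d_i1, which gives d_i1 = 13.125 cm.
This image would form 13.125 cm past lens 1, i.e. 8.625 cm beyond lens 2, so it is a virtual object for lens 2: d_o2 = 4.5 - 13.125 = -8.625 cm.
Applying the thin-lens equation again with f_2 = 13 cm and d_o2 = -8.625 cm gives d_i2 = 5.185 cm.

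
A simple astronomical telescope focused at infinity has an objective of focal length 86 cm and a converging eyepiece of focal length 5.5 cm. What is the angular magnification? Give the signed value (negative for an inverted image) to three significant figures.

-15.6

M = -f_obj/f_eye = -86/(5.5) = -15.636.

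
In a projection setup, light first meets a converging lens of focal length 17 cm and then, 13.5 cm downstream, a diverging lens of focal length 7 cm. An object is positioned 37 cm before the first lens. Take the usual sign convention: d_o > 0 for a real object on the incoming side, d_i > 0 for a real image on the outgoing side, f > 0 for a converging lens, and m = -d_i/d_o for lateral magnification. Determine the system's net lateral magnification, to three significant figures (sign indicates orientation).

0.543

First lens: d_i1 = 1/(1/17 - 1/37) = 31.450 cm.
m_1 = -(31.450)/37 = -0.8500.
Since 31.450 cm > 13.5 cm, the first image lies past the second lens and serves as a virtual object: d_o2 = L - d_i1 = -17.950 cm.
Second lens: d_i2 = 1/(1/(-7) - 1/(-17.950)) = -11.475 cm.
m_2 = -(-11.475)/(-17.950) = -0.6393.
Overall magnification: m = m_1 m_2 = 0.5434.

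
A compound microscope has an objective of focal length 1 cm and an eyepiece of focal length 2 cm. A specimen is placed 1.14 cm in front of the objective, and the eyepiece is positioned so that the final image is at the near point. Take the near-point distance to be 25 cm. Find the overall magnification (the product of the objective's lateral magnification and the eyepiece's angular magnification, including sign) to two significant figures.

Objective: 1/d_i = 1/f_obj - 1/d_o = 1/1 - 1/1.14 = 0.12281 cm^-1, so d_i = 8.143 cm.
m_obj = -d_i/d_o = -8.143/1.14 = -7.143.
Eyepiece angular magnification (image at near point): M_eye = 1 + D/f_e = 1 + 25/2 = 13.500.
Overall M = m_obj x M_eye = (-7.143)(13.500) = -96.43.

-96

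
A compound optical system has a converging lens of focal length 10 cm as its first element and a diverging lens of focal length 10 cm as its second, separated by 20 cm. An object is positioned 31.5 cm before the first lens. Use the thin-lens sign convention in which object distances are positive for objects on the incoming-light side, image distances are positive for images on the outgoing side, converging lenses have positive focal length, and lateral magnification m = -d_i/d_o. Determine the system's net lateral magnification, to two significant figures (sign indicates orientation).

Lens 1: 1/d_i1 = 1/f_1 - 1/d_o1 = 1/10 - 1/31.5 = 0.06825 cm^-1, so d_i1 = 14.651 cm.
m_1 = -(14.651)/31.5 = -0.4651.
Object distance for lens 2: d_o2 = 20 - 14.651 = 5.349 cm.
Lens 2: 1/d_i2 = 1/f_2 - 1/d_o2 = 1/(-10) - 1/(5.349) = -0.28696 cm^-1, so d_i2 = -3.485 cm.
m_2 = -(-3.485)/(5.349) = 0.6515.
Overall magnification: m = m_1 m_2 = -0.3030.

-0.30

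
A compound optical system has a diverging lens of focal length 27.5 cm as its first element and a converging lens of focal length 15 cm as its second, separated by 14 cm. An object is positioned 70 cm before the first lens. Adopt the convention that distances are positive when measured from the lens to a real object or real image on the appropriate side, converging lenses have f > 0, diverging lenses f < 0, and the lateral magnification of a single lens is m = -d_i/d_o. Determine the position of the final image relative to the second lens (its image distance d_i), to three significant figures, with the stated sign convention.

27.0 cm

First lens: d_i1 = 1/(1/(-27.5) - 1/70) = -19.744 cm.
The intermediate image is virtual, 19.744 cm to the left of lens 1, so d_o2 = L - d_i1 = 14 - (-19.744) = 33.744 cm.
Second lens: d_i2 = 1/(1/15 - 1/(33.744)) = 27.004 cm.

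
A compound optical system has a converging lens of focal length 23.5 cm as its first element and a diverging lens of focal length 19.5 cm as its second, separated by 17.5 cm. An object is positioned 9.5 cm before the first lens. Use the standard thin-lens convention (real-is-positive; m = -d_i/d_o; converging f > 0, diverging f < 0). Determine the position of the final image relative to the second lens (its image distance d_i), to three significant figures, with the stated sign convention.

First lens: d_i1 = 1/(1/23.5 - 1/9.5) = -15.946 cm.
The intermediate image is virtual, 15.946 cm to the left of lens 1, so d_o2 = L - d_i1 = 17.5 - (-15.946) = 33.446 cm.
Second lens: d_i2 = 1/(1/(-19.5) - 1/(33.446)) = -12.318 cm.

-12.3 cm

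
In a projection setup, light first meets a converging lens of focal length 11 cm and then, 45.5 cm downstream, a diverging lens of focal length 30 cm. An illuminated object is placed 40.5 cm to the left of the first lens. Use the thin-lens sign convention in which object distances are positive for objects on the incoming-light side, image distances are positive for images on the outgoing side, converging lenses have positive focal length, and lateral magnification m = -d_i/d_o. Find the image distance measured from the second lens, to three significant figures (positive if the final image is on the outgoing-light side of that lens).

-15.1 cm

Applying the thin-lens equation to the first lens, 1/11 = 1/40.5 + 1/d_i1, which gives d_i1 = 15.102 cm.
That image sits 30.398 cm in front of the second lens, so d_o2 = 30.398 cm.
Applying the thin-lens equation again with f_2 = -30 cm and d_o2 = 30.398 cm gives d_i2 = -15.099 cm.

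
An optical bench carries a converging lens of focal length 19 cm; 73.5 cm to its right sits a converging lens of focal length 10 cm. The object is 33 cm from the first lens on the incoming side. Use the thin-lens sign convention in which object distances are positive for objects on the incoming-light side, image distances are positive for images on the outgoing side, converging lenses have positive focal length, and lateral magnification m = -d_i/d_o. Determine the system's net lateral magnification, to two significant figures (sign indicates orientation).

Applying the thin-lens equation to the first lens, 1/19 = 1/33 + 1/d_i1, which gives d_i1 = 44.786 cm.
Its lateral magnification is m_1 = -d_i1/d_o1 = -(44.786)/33 = -1.3571.
The intermediate image is 44.786 cm to the right of lens 1, so d_o2 = L - d_i1 = 73.5 - 44.786 = 28.714 cm.
Applying the thin-lens equation again with f_2 = 10 cm and d_o2 = 28.714 cm gives d_i2 = 15.344 cm.
m_2 = -(15.344)/(28.714) = -0.5344.
Overall magnification: m = m_1 m_2 = 0.7252.

0.73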